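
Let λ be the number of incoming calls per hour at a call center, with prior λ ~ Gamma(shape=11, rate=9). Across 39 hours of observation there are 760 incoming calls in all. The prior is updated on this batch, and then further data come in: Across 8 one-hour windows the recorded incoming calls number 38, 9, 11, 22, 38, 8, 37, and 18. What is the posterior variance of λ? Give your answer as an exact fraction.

Total count 760 over total exposure 39 hours.
After the first batch: Gamma(11 + 760, 9 + 39) = Gamma(771, 48).
Total count: 38 + 9 + 11 + 22 + 38 + 8 + 37 + 18 = 181.
Total exposure: 8 hours.
After the second batch: Gamma(771 + 181, 48 + 8) = Gamma(952, 56).
Posterior variance = α'/β'² = 952/3136 = 17/56.

17/56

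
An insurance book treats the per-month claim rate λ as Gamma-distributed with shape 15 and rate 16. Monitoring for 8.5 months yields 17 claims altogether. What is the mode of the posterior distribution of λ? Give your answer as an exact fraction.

Total count 17 over total exposure 8.5 months.
Gamma(α, β) with Poisson data over total exposure Σt gives posterior Gamma(α+Σx, β+Σt) = Gamma(32, 49/2).
Posterior mode = (α'−1)/β' = 31/(49/2) = 62/49.

62/49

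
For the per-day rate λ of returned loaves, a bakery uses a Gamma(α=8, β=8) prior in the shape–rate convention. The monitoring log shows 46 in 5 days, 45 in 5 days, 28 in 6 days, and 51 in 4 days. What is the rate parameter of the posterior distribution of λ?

Total count: 46 + 45 + 28 + 51 = 170.
Total exposure: 5 + 5 + 6 + 4 = 20 days.
Conjugate update: add total count to the shape and total exposure to the rate, giving Gamma(178, 28).

28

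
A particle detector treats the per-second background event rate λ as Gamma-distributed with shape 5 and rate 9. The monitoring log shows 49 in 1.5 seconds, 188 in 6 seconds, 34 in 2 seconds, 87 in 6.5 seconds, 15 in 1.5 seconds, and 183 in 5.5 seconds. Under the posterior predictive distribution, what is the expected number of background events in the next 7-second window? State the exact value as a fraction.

3927/32

Total count: 49 + 188 + 34 + 87 + 15 + 183 = 556.
Total exposure: 1.5 + 6 + 2 + 6.5 + 1.5 + 5.5 = 23 seconds.
Posterior: α' = 5 + 556 = 561, β' = 9 + 23 = 32.
Predictive mean over a 7-second window = T·E[λ|data] = 7·561/32 = 3927/32.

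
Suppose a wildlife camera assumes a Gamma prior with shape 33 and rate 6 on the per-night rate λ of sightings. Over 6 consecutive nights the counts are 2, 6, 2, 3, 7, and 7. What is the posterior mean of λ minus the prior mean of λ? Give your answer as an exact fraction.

-1/2

Total count: 2 + 6 + 2 + 3 + 7 + 7 = 27.
Total exposure: 6 nights.
Conjugate update: add total count to the shape and total exposure to the rate, giving Gamma(60, 12).
Posterior mean = 60/12 = 5; prior mean = 33/6 = 11/2. Difference = 5 − 11/2 = -1/2.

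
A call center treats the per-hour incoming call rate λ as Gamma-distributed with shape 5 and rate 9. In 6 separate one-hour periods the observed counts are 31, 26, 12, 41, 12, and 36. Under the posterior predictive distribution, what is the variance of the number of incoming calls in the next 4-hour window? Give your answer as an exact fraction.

Total count: 31 + 26 + 12 + 41 + 12 + 36 = 158.
Total exposure: 6 hours.
Posterior: α' = 5 + 158 = 163, β' = 9 + 6 = 15.
The posterior predictive for a window of length T is Negative Binomial with variance T·α'·(β'+T)/β'² = 4·163·19/225 = 12388/225.

12388/225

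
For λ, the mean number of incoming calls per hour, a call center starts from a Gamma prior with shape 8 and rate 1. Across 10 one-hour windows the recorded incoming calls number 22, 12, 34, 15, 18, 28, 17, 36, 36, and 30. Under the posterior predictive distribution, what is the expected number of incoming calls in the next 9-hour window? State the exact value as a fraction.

2304/11

Total count: 22 + 12 + 34 + 15 + 18 + 28 + 17 + 36 + 36 + 30 = 248.
Total exposure: 10 hours.
Gamma(α, β) with Poisson data over total exposure Σt gives posterior Gamma(α+Σx, β+Σt) = Gamma(256, 11).
Predictive mean over a 9-hour window = T·E[λ|data] = 9·256/11 = 2304/11.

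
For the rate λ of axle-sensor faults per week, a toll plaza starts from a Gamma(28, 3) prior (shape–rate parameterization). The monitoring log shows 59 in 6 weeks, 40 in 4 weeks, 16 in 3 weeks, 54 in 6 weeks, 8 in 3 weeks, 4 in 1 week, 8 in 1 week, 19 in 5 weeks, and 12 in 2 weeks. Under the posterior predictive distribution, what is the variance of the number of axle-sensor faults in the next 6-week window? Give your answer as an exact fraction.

14880/289

Total count: 59 + 40 + 16 + 54 + 8 + 4 + 8 + 19 + 12 = 220.
Total exposure: 6 + 4 + 3 + 6 + 3 + 1 + 1 + 5 + 2 = 31 weeks.
Posterior: α' = 28 + 220 = 248, β' = 3 + 31 = 34.
The posterior predictive for a window of length T is Negative Binomial with variance T·α'·(β'+T)/β'² = 6·248·40/1156 = 14880/289.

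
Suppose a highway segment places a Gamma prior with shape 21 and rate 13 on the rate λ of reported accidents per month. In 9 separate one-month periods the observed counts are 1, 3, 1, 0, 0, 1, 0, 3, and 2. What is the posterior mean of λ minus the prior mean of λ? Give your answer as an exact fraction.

-23/143

Total count: 1 + 3 + 1 + 0 + 0 + 1 + 0 + 3 + 2 = 11.
Total exposure: 9 months.
Posterior: α' = 21 + 11 = 32, β' = 13 + 9 = 22.
Posterior mean = 32/22 = 16/11; prior mean = 21/13 = 21/13. Difference = 16/11 − 21/13 = -23/143.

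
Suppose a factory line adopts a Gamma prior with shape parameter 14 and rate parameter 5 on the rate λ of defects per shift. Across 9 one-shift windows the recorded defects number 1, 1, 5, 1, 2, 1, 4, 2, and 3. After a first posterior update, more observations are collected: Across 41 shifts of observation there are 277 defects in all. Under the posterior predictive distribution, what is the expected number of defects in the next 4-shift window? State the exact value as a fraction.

1244/55

Total count: 1 + 1 + 5 + 1 + 2 + 1 + 4 + 2 + 3 = 20.
Total exposure: 9 shifts.
After the first batch: Gamma(14 + 20, 5 + 9) = Gamma(34, 14).
Total count 277 over total exposure 41 shifts.
After the second batch: Gamma(34 + 277, 14 + 41) = Gamma(311, 55).
Predictive mean over a 4-shift window = T·E[λ|data] = 4·311/55 = 1244/55.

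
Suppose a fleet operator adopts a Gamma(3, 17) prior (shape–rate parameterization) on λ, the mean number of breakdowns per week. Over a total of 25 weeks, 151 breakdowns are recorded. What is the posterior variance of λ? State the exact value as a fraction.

Total count 151 over total exposure 25 weeks.
Gamma(α, β) with Poisson data over total exposure Σt gives posterior Gamma(α+Σx, β+Σt) = Gamma(154, 42).
Posterior variance = α'/β'² = 154/1764 = 11/126.

11/126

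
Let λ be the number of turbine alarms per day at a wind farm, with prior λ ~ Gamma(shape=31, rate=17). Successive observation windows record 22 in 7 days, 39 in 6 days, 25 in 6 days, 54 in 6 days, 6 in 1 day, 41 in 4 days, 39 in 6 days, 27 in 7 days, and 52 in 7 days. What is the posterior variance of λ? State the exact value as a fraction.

336/4489

Total count: 22 + 39 + 25 + 54 + 6 + 41 + 39 + 27 + 52 = 305.
Total exposure: 7 + 6 + 6 + 6 + 1 + 4 + 6 + 7 + 7 = 50 days.
The Gamma prior is conjugate for the Poisson rate, so λ | data ~ Gamma(31+305, 17+50) = Gamma(336, 67).
Posterior variance = α'/β'² = 336/4489.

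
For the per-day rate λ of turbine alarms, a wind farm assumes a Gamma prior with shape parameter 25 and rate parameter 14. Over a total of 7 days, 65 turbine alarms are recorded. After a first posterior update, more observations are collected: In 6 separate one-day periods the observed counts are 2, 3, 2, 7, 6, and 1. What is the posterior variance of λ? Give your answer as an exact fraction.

37/243

Total count 65 over total exposure 7 days.
After the first batch: Gamma(25 + 65, 14 + 7) = Gamma(90, 21).
Total count: 2 + 3 + 2 + 7 + 6 + 1 = 21.
Total exposure: 6 days.
After the second batch: Gamma(90 + 21, 21 + 6) = Gamma(111, 27).
Posterior variance = α'/β'² = 111/729 = 37/243.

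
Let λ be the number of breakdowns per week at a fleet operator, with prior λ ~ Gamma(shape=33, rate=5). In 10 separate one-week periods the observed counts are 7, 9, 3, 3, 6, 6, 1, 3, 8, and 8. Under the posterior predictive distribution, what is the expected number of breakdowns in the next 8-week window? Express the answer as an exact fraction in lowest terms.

Total count: 7 + 9 + 3 + 3 + 6 + 6 + 1 + 3 + 8 + 8 = 54.
Total exposure: 10 weeks.
By Gamma–Poisson conjugacy, the posterior is Gamma(α + Σx, β + Σt) = Gamma(33 + 54, 5 + 10) = Gamma(87, 15).
Predictive mean over an 8-week window = T·E[λ|data] = 8·87/15 = 232/5.

232/5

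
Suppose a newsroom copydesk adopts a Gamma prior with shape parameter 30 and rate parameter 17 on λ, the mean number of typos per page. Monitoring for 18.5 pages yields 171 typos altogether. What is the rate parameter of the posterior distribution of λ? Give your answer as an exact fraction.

Total count 171 over total exposure 18.5 pages.
Posterior: α' = 30 + 171 = 201, β' = 17 + 18.5 = 71/2.

71/2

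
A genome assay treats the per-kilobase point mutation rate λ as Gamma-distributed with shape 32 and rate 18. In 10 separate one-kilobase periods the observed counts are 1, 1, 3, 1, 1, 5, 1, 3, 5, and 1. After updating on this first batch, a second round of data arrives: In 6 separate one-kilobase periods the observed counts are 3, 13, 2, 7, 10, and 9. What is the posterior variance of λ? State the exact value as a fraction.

49/578

Total count: 1 + 1 + 3 + 1 + 1 + 5 + 1 + 3 + 5 + 1 = 22.
Total exposure: 10 kilobases.
After the first batch: Gamma(32 + 22, 18 + 10) = Gamma(54, 28).
Total count: 3 + 13 + 2 + 7 + 10 + 9 = 44.
Total exposure: 6 kilobases.
After the second batch: Gamma(54 + 44, 28 + 6) = Gamma(98, 34).
Posterior variance = α'/β'² = 98/1156 = 49/578.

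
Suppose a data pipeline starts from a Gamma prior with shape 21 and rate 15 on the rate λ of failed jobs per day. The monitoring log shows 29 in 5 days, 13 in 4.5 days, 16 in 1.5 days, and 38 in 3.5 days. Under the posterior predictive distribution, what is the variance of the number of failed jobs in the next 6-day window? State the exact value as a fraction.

Total count: 29 + 13 + 16 + 38 = 96.
Total exposure: 5 + 4.5 + 1.5 + 3.5 = 14.5 days.
Posterior: α' = 21 + 96 = 117, β' = 15 + 14.5 = 59/2.
The posterior predictive for a window of length T is Negative Binomial with variance T·α'·(β'+T)/β'² = 6·117·(71/2)/(3481/4) = 99684/3481.

99684/3481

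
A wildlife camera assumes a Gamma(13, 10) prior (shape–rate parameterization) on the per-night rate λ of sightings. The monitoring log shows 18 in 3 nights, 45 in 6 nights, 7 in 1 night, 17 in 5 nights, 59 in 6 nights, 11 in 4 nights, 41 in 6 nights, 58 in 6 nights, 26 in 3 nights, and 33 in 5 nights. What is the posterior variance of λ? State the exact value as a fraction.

328/3025

Total count: 18 + 45 + 7 + 17 + 59 + 11 + 41 + 58 + 26 + 33 = 315.
Total exposure: 3 + 6 + 1 + 5 + 6 + 4 + 6 + 6 + 3 + 5 = 45 nights.
The Gamma prior is conjugate for the Poisson rate, so λ | data ~ Gamma(13+315, 10+45) = Gamma(328, 55).
Posterior variance = α'/β'² = 328/3025.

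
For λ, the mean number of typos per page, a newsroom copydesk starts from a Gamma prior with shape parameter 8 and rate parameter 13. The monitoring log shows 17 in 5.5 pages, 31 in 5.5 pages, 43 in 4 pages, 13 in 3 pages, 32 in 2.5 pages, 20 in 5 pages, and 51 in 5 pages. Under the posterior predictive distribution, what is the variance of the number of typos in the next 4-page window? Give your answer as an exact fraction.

Total count: 17 + 31 + 43 + 13 + 32 + 20 + 51 = 207.
Total exposure: 5.5 + 5.5 + 4 + 3 + 2.5 + 5 + 5 = 30.5 pages.
Posterior: α' = 8 + 207 = 215, β' = 13 + 30.5 = 87/2.
The posterior predictive for a window of length T is Negative Binomial with variance T·α'·(β'+T)/β'² = 4·215·(95/2)/(7569/4) = 163400/7569.

163400/7569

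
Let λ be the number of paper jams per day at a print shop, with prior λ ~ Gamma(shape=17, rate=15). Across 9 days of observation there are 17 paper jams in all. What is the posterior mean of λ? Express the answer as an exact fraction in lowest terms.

17/12

Total count 17 over total exposure 9 days.
Conjugate update: add total count to the shape and total exposure to the rate, giving Gamma(34, 24).
Posterior mean = α'/β' = 34/24 = 17/12.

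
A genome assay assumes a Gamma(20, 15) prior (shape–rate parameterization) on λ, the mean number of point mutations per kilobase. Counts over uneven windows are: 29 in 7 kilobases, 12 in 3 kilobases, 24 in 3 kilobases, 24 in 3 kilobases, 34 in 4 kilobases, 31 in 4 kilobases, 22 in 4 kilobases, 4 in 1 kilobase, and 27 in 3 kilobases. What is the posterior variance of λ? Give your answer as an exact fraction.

Total count: 29 + 12 + 24 + 24 + 34 + 31 + 22 + 4 + 27 = 207.
Total exposure: 7 + 3 + 3 + 3 + 4 + 4 + 4 + 1 + 3 = 32 kilobases.
By Gamma–Poisson conjugacy, the posterior is Gamma(α + Σx, β + Σt) = Gamma(20 + 207, 15 + 32) = Gamma(227, 47).
Posterior variance = α'/β'² = 227/2209.

227/2209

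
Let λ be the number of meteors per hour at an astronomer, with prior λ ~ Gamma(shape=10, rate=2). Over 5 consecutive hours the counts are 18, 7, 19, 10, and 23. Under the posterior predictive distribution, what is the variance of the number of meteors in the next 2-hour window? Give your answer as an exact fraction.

Total count: 18 + 7 + 19 + 10 + 23 = 77.
Total exposure: 5 hours.
Conjugate update: add total count to the shape and total exposure to the rate, giving Gamma(87, 7).
The posterior predictive for a window of length T is Negative Binomial with variance T·α'·(β'+T)/β'² = 2·87·9/49 = 1566/49.

1566/49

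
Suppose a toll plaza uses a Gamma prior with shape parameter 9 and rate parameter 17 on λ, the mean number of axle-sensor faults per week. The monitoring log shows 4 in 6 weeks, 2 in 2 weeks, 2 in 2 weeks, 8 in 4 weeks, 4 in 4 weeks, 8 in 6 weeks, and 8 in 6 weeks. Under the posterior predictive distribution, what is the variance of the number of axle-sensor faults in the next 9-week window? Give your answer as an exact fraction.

Total count: 4 + 2 + 2 + 8 + 4 + 8 + 8 = 36.
Total exposure: 6 + 2 + 2 + 4 + 4 + 6 + 6 = 30 weeks.
Gamma(α, β) with Poisson data over total exposure Σt gives posterior Gamma(α+Σx, β+Σt) = Gamma(45, 47).
The posterior predictive for a window of length T is Negative Binomial with variance T·α'·(β'+T)/β'² = 9·45·56/2209 = 22680/2209.

22680/2209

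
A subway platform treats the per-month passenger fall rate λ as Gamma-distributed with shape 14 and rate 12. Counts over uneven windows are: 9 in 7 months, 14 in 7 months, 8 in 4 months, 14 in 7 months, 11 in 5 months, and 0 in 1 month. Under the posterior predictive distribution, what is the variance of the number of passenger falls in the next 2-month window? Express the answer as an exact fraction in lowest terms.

Total count: 9 + 14 + 8 + 14 + 11 + 0 = 56.
Total exposure: 7 + 7 + 4 + 7 + 5 + 1 = 31 months.
By Gamma–Poisson conjugacy, the posterior is Gamma(α + Σx, β + Σt) = Gamma(14 + 56, 12 + 31) = Gamma(70, 43).
The posterior predictive for a window of length T is Negative Binomial with variance T·α'·(β'+T)/β'² = 2·70·45/1849 = 6300/1849.

6300/1849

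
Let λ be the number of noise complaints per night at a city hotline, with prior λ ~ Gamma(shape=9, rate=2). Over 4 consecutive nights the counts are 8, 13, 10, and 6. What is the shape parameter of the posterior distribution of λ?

46

Total count: 8 + 13 + 10 + 6 = 37.
Total exposure: 4 nights.
The Gamma prior is conjugate for the Poisson rate, so λ | data ~ Gamma(9+37, 2+4) = Gamma(46, 6).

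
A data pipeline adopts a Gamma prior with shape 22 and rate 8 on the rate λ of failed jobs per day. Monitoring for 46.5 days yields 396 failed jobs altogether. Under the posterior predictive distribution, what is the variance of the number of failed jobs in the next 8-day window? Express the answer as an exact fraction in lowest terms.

836000/11881

Total count 396 over total exposure 46.5 days.
By Gamma–Poisson conjugacy, the posterior is Gamma(α + Σx, β + Σt) = Gamma(22 + 396, 8 + 46.5) = Gamma(418, 109/2).
The posterior predictive for a window of length T is Negative Binomial with variance T·α'·(β'+T)/β'² = 8·418·(125/2)/(11881/4) = 836000/11881.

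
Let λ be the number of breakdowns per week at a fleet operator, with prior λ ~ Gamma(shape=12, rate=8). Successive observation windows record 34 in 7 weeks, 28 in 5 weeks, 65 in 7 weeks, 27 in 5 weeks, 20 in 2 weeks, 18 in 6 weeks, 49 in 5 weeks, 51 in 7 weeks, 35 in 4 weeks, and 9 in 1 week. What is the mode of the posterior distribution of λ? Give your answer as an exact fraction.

Total count: 34 + 28 + 65 + 27 + 20 + 18 + 49 + 51 + 35 + 9 = 336.
Total exposure: 7 + 5 + 7 + 5 + 2 + 6 + 5 + 7 + 4 + 1 = 49 weeks.
Conjugate update: add total count to the shape and total exposure to the rate, giving Gamma(348, 57).
Posterior mode = (α'−1)/β' = 347/57.

347/57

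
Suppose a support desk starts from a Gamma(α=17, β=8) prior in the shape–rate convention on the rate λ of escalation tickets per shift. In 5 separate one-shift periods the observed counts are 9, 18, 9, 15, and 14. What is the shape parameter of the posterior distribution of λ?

Total count: 9 + 18 + 9 + 15 + 14 = 65.
Total exposure: 5 shifts.
Posterior: α' = 17 + 65 = 82, β' = 8 + 5 = 13.

82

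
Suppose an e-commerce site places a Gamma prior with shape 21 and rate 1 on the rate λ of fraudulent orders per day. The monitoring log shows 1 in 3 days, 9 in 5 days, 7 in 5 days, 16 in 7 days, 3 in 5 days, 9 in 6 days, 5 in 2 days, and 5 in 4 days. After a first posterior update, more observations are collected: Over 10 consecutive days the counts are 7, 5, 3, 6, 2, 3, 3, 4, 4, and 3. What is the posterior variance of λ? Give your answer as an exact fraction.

29/576

Total count: 1 + 9 + 7 + 16 + 3 + 9 + 5 + 5 = 55.
Total exposure: 3 + 5 + 5 + 7 + 5 + 6 + 2 + 4 = 37 days.
After the first batch: Gamma(21 + 55, 1 + 37) = Gamma(76, 38).
Total count: 7 + 5 + 3 + 6 + 2 + 3 + 3 + 4 + 4 + 3 = 40.
Total exposure: 10 days.
After the second batch: Gamma(76 + 40, 38 + 10) = Gamma(116, 48).
Posterior variance = α'/β'² = 116/2304 = 29/576.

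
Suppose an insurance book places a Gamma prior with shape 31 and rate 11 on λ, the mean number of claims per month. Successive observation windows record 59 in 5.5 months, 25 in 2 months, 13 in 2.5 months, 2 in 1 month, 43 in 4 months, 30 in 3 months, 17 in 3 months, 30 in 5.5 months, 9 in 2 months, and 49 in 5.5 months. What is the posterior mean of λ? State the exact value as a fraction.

Total count: 59 + 25 + 13 + 2 + 43 + 30 + 17 + 30 + 9 + 49 = 277.
Total exposure: 5.5 + 2 + 2.5 + 1 + 4 + 3 + 3 + 5.5 + 2 + 5.5 = 34 months.
Conjugate update: add total count to the shape and total exposure to the rate, giving Gamma(308, 45).
Posterior mean = α'/β' = 308/45.

308/45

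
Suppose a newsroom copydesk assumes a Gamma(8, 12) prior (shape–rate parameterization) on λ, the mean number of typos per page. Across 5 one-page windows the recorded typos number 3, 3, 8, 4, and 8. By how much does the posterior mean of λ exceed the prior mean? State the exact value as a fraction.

Total count: 3 + 3 + 8 + 4 + 8 = 26.
Total exposure: 5 pages.
Gamma(α, β) with Poisson data over total exposure Σt gives posterior Gamma(α+Σx, β+Σt) = Gamma(34, 17).
Posterior mean = 34/17 = 2; prior mean = 8/12 = 2/3. Difference = 2 − 2/3 = 4/3.

4/3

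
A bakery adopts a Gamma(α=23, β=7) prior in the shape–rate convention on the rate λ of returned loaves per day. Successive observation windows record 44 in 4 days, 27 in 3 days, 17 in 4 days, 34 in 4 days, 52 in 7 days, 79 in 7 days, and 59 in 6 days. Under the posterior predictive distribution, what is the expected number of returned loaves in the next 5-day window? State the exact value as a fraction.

1675/42

Total count: 44 + 27 + 17 + 34 + 52 + 79 + 59 = 312.
Total exposure: 4 + 3 + 4 + 4 + 7 + 7 + 6 = 35 days.
The Gamma prior is conjugate for the Poisson rate, so λ | data ~ Gamma(23+312, 7+35) = Gamma(335, 42).
Predictive mean over a 5-day window = T·E[λ|data] = 5·335/42 = 1675/42.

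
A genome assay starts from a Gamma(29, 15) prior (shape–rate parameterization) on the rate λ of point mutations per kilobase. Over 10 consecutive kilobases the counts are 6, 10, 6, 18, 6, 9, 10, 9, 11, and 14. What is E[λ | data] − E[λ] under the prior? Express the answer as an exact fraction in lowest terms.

239/75

Total count: 6 + 10 + 6 + 18 + 6 + 9 + 10 + 9 + 11 + 14 = 99.
Total exposure: 10 kilobases.
Posterior: α' = 29 + 99 = 128, β' = 15 + 10 = 25.
Posterior mean = 128/25 = 128/25; prior mean = 29/15 = 29/15. Difference = 128/25 − 29/15 = 239/75.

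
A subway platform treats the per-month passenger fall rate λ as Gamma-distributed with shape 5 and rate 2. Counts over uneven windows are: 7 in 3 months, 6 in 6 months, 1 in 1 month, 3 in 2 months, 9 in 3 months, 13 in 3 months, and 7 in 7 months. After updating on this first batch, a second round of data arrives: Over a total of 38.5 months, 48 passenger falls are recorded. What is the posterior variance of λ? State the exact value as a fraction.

Total count: 7 + 6 + 1 + 3 + 9 + 13 + 7 = 46.
Total exposure: 3 + 6 + 1 + 2 + 3 + 3 + 7 = 25 months.
After the first batch: Gamma(5 + 46, 2 + 25) = Gamma(51, 27).
Total count 48 over total exposure 38.5 months.
After the second batch: Gamma(51 + 48, 27 + 38.5) = Gamma(99, 131/2).
Posterior variance = α'/β'² = 99/(17161/4) = 396/17161.

396/17161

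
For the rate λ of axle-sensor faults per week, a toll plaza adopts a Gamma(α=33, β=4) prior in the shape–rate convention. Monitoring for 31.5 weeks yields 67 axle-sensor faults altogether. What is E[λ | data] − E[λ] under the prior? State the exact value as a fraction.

Total count 67 over total exposure 31.5 weeks.
Gamma(α, β) with Poisson data over total exposure Σt gives posterior Gamma(α+Σx, β+Σt) = Gamma(100, 71/2).
Posterior mean = 100/(71/2) = 200/71; prior mean = 33/4 = 33/4. Difference = 200/71 − 33/4 = -1543/284.

-1543/284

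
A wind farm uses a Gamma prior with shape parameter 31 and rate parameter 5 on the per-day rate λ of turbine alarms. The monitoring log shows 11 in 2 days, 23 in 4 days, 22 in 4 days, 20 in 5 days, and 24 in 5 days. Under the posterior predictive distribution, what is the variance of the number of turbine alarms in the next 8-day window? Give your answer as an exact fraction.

34584/625

Total count: 11 + 23 + 22 + 20 + 24 = 100.
Total exposure: 2 + 4 + 4 + 5 + 5 = 20 days.
By Gamma–Poisson conjugacy, the posterior is Gamma(α + Σx, β + Σt) = Gamma(31 + 100, 5 + 20) = Gamma(131, 25).
The posterior predictive for a window of length T is Negative Binomial with variance T·α'·(β'+T)/β'² = 8·131·33/625 = 34584/625.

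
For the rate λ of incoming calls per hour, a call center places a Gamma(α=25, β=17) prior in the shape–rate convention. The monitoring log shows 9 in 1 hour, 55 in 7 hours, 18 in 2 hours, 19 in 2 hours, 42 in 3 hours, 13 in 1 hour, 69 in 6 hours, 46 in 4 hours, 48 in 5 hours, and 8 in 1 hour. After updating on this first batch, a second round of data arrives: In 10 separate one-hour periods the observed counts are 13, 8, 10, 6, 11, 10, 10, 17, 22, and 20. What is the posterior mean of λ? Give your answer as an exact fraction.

479/59

Total count: 9 + 55 + 18 + 19 + 42 + 13 + 69 + 46 + 48 + 8 = 327.
Total exposure: 1 + 7 + 2 + 2 + 3 + 1 + 6 + 4 + 5 + 1 = 32 hours.
After the first batch: Gamma(25 + 327, 17 + 32) = Gamma(352, 49).
Total count: 13 + 8 + 10 + 6 + 11 + 10 + 10 + 17 + 22 + 20 = 127.
Total exposure: 10 hours.
After the second batch: Gamma(352 + 127, 49 + 10) = Gamma(479, 59).
Posterior mean = α'/β' = 479/59.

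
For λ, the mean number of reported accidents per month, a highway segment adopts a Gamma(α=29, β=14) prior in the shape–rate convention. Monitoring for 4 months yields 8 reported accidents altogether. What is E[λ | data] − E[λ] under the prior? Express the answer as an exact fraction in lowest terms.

Total count 8 over total exposure 4 months.
Gamma(α, β) with Poisson data over total exposure Σt gives posterior Gamma(α+Σx, β+Σt) = Gamma(37, 18).
Posterior mean = 37/18 = 37/18; prior mean = 29/14 = 29/14. Difference = 37/18 − 29/14 = -1/63.

-1/63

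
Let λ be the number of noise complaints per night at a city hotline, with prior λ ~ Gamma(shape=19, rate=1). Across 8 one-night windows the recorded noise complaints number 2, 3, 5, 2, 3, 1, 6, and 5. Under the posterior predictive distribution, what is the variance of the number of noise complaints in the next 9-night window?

92

Total count: 2 + 3 + 5 + 2 + 3 + 1 + 6 + 5 = 27.
Total exposure: 8 nights.
Conjugate update: add total count to the shape and total exposure to the rate, giving Gamma(46, 9).
The posterior predictive for a window of length T is Negative Binomial with variance T·α'·(β'+T)/β'² = 9·46·18/81 = 92.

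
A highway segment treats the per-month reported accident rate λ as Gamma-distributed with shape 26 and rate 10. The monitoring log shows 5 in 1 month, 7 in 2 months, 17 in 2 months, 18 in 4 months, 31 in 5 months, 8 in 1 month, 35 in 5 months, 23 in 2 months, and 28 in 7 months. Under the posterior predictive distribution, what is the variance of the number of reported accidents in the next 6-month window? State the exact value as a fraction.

5940/169

Total count: 5 + 7 + 17 + 18 + 31 + 8 + 35 + 23 + 28 = 172.
Total exposure: 1 + 2 + 2 + 4 + 5 + 1 + 5 + 2 + 7 = 29 months.
Gamma(α, β) with Poisson data over total exposure Σt gives posterior Gamma(α+Σx, β+Σt) = Gamma(198, 39).
The posterior predictive for a window of length T is Negative Binomial with variance T·α'·(β'+T)/β'² = 6·198·45/1521 = 5940/169.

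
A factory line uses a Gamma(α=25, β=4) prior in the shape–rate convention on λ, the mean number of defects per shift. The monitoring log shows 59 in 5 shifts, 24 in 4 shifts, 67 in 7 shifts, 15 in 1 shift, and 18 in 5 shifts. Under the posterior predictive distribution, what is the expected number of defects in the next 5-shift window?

Total count: 59 + 24 + 67 + 15 + 18 = 183.
Total exposure: 5 + 4 + 7 + 1 + 5 = 22 shifts.
Conjugate update: add total count to the shape and total exposure to the rate, giving Gamma(208, 26).
Predictive mean over a 5-shift window = T·E[λ|data] = 5·208/26 = 40.

40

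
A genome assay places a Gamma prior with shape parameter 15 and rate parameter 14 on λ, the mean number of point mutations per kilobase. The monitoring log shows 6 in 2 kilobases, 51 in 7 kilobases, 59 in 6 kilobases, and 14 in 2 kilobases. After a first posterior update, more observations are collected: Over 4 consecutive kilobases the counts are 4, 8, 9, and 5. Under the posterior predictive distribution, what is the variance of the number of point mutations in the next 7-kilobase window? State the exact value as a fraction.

1026/25

Total count: 6 + 51 + 59 + 14 = 130.
Total exposure: 2 + 7 + 6 + 2 = 17 kilobases.
After the first batch: Gamma(15 + 130, 14 + 17) = Gamma(145, 31).
Total count: 4 + 8 + 9 + 5 = 26.
Total exposure: 4 kilobases.
After the second batch: Gamma(145 + 26, 31 + 4) = Gamma(171, 35).
The posterior predictive for a window of length T is Negative Binomial with variance T·α'·(β'+T)/β'² = 7·171·42/1225 = 1026/25.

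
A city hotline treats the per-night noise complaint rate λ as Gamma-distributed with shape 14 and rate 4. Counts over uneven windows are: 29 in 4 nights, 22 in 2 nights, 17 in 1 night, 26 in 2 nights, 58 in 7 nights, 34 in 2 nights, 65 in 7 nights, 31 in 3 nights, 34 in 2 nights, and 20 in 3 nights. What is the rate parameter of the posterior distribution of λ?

Total count: 29 + 22 + 17 + 26 + 58 + 34 + 65 + 31 + 34 + 20 = 336.
Total exposure: 4 + 2 + 1 + 2 + 7 + 2 + 7 + 3 + 2 + 3 = 33 nights.
Posterior: α' = 14 + 336 = 350, β' = 4 + 33 = 37.

37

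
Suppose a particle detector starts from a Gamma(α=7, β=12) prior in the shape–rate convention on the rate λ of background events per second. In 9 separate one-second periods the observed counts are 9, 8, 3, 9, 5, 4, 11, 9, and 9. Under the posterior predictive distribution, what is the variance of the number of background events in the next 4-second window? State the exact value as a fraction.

7400/441

Total count: 9 + 8 + 3 + 9 + 5 + 4 + 11 + 9 + 9 = 67.
Total exposure: 9 seconds.
Gamma(α, β) with Poisson data over total exposure Σt gives posterior Gamma(α+Σx, β+Σt) = Gamma(74, 21).
The posterior predictive for a window of length T is Negative Binomial with variance T·α'·(β'+T)/β'² = 4·74·25/441 = 7400/441.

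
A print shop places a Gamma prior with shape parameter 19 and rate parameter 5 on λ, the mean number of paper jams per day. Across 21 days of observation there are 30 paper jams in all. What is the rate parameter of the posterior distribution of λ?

Total count 30 over total exposure 21 days.
Gamma(α, β) with Poisson data over total exposure Σt gives posterior Gamma(α+Σx, β+Σt) = Gamma(49, 26).

26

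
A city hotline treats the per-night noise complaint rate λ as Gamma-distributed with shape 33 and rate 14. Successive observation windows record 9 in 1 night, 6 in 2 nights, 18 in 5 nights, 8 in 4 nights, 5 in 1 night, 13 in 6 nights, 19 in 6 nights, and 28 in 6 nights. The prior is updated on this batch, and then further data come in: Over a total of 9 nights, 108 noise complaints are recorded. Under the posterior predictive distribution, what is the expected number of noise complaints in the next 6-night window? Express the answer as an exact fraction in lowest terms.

247/9

Total count: 9 + 6 + 18 + 8 + 5 + 13 + 19 + 28 = 106.
Total exposure: 1 + 2 + 5 + 4 + 1 + 6 + 6 + 6 = 31 nights.
After the first batch: Gamma(33 + 106, 14 + 31) = Gamma(139, 45).
Total count 108 over total exposure 9 nights.
After the second batch: Gamma(139 + 108, 45 + 9) = Gamma(247, 54).
Predictive mean over a 6-night window = T·E[λ|data] = 6·247/54 = 247/9.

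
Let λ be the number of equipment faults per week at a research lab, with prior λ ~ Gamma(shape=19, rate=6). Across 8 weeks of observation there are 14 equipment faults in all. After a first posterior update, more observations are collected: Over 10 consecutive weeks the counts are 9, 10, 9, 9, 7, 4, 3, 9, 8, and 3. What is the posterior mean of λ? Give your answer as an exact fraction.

Total count 14 over total exposure 8 weeks.
After the first batch: Gamma(19 + 14, 6 + 8) = Gamma(33, 14).
Total count: 9 + 10 + 9 + 9 + 7 + 4 + 3 + 9 + 8 + 3 = 71.
Total exposure: 10 weeks.
After the second batch: Gamma(33 + 71, 14 + 10) = Gamma(104, 24).
Posterior mean = α'/β' = 104/24 = 13/3.

13/3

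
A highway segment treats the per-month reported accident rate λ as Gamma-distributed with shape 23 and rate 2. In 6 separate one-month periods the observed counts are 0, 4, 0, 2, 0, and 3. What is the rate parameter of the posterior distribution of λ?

8

Total count: 0 + 4 + 0 + 2 + 0 + 3 = 9.
Total exposure: 6 months.
By Gamma–Poisson conjugacy, the posterior is Gamma(α + Σx, β + Σt) = Gamma(23 + 9, 2 + 6) = Gamma(32, 8).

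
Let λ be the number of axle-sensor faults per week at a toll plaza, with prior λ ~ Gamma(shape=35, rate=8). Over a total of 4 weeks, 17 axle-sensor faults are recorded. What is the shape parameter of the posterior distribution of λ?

52

Total count 17 over total exposure 4 weeks.
Conjugate update: add total count to the shape and total exposure to the rate, giving Gamma(52, 12).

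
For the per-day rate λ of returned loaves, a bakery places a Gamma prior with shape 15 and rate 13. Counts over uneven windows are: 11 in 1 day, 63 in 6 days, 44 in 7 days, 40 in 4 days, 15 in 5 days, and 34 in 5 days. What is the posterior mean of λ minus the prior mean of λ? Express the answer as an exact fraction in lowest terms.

Total count: 11 + 63 + 44 + 40 + 15 + 34 = 207.
Total exposure: 1 + 6 + 7 + 4 + 5 + 5 = 28 days.
Gamma(α, β) with Poisson data over total exposure Σt gives posterior Gamma(α+Σx, β+Σt) = Gamma(222, 41).
Posterior mean = 222/41 = 222/41; prior mean = 15/13 = 15/13. Difference = 222/41 − 15/13 = 2271/533.

2271/533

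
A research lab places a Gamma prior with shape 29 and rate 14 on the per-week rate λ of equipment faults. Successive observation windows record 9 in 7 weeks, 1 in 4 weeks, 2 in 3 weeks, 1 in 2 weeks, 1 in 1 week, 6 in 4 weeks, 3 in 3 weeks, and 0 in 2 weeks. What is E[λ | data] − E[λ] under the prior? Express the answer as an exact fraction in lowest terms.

Total count: 9 + 1 + 2 + 1 + 1 + 6 + 3 + 0 = 23.
Total exposure: 7 + 4 + 3 + 2 + 1 + 4 + 3 + 2 = 26 weeks.
Posterior: α' = 29 + 23 = 52, β' = 14 + 26 = 40.
Posterior mean = 52/40 = 13/10; prior mean = 29/14 = 29/14. Difference = 13/10 − 29/14 = -27/35.

-27/35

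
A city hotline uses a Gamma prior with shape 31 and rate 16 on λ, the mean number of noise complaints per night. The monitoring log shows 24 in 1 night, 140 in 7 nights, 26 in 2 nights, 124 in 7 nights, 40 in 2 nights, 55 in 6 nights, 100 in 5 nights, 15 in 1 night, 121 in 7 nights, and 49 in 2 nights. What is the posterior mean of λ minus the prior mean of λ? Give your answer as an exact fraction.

1233/112

Total count: 24 + 140 + 26 + 124 + 40 + 55 + 100 + 15 + 121 + 49 = 694.
Total exposure: 1 + 7 + 2 + 7 + 2 + 6 + 5 + 1 + 7 + 2 = 40 nights.
Gamma(α, β) with Poisson data over total exposure Σt gives posterior Gamma(α+Σx, β+Σt) = Gamma(725, 56).
Posterior mean = 725/56 = 725/56; prior mean = 31/16 = 31/16. Difference = 725/56 − 31/16 = 1233/112.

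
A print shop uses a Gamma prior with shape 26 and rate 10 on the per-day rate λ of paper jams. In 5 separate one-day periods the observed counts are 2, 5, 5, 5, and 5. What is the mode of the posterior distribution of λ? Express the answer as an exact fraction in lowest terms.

Total count: 2 + 5 + 5 + 5 + 5 = 22.
Total exposure: 5 days.
The Gamma prior is conjugate for the Poisson rate, so λ | data ~ Gamma(26+22, 10+5) = Gamma(48, 15).
Posterior mode = (α'−1)/β' = 47/15.

47/15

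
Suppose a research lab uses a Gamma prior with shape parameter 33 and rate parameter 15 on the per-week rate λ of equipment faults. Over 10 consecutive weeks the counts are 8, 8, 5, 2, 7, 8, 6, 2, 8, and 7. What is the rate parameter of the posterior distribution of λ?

25

Total count: 8 + 8 + 5 + 2 + 7 + 8 + 6 + 2 + 8 + 7 = 61.
Total exposure: 10 weeks.
Gamma(α, β) with Poisson data over total exposure Σt gives posterior Gamma(α+Σx, β+Σt) = Gamma(94, 25).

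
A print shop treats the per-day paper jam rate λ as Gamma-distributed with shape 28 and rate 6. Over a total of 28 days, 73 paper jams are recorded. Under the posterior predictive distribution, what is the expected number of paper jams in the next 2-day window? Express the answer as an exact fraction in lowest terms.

Total count 73 over total exposure 28 days.
Conjugate update: add total count to the shape and total exposure to the rate, giving Gamma(101, 34).
Predictive mean over a 2-day window = T·E[λ|data] = 2·101/34 = 101/17.

101/17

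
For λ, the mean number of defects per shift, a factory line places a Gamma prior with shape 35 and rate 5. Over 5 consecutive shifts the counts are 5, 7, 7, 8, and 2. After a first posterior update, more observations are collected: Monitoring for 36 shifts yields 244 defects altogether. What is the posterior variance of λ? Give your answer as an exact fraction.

77/529

Total count: 5 + 7 + 7 + 8 + 2 = 29.
Total exposure: 5 shifts.
After the first batch: Gamma(35 + 29, 5 + 5) = Gamma(64, 10).
Total count 244 over total exposure 36 shifts.
After the second batch: Gamma(64 + 244, 10 + 36) = Gamma(308, 46).
Posterior variance = α'/β'² = 308/2116 = 77/529.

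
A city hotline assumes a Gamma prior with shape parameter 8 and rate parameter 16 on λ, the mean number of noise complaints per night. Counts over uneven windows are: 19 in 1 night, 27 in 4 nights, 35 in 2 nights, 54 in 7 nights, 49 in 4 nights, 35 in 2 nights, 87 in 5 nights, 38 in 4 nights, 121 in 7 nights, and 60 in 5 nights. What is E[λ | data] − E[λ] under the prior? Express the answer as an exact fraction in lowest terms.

Total count: 19 + 27 + 35 + 54 + 49 + 35 + 87 + 38 + 121 + 60 = 525.
Total exposure: 1 + 4 + 2 + 7 + 4 + 2 + 5 + 4 + 7 + 5 = 41 nights.
By Gamma–Poisson conjugacy, the posterior is Gamma(α + Σx, β + Σt) = Gamma(8 + 525, 16 + 41) = Gamma(533, 57).
Posterior mean = 533/57 = 533/57; prior mean = 8/16 = 1/2. Difference = 533/57 − 1/2 = 1009/114.

1009/114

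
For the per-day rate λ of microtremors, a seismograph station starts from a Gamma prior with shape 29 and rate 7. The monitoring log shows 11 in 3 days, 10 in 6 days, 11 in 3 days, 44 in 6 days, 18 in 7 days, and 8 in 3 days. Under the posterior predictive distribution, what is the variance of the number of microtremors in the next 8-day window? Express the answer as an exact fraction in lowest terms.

Total count: 11 + 10 + 11 + 44 + 18 + 8 = 102.
Total exposure: 3 + 6 + 3 + 6 + 7 + 3 = 28 days.
Posterior: α' = 29 + 102 = 131, β' = 7 + 28 = 35.
The posterior predictive for a window of length T is Negative Binomial with variance T·α'·(β'+T)/β'² = 8·131·43/1225 = 45064/1225.

45064/1225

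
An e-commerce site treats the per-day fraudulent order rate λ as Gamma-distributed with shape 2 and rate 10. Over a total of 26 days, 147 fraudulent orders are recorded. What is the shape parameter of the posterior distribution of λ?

149

Total count 147 over total exposure 26 days.
By Gamma–Poisson conjugacy, the posterior is Gamma(α + Σx, β + Σt) = Gamma(2 + 147, 10 + 26) = Gamma(149, 36).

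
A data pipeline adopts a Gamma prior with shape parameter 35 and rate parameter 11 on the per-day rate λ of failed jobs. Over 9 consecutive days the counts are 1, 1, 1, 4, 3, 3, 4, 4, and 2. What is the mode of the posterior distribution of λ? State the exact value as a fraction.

57/20

Total count: 1 + 1 + 1 + 4 + 3 + 3 + 4 + 4 + 2 = 23.
Total exposure: 9 days.
By Gamma–Poisson conjugacy, the posterior is Gamma(α + Σx, β + Σt) = Gamma(35 + 23, 11 + 9) = Gamma(58, 20).
Posterior mode = (α'−1)/β' = 57/20.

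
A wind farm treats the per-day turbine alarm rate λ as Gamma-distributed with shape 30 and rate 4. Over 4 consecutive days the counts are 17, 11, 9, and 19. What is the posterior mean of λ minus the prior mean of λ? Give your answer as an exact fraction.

Total count: 17 + 11 + 9 + 19 = 56.
Total exposure: 4 days.
The Gamma prior is conjugate for the Poisson rate, so λ | data ~ Gamma(30+56, 4+4) = Gamma(86, 8).
Posterior mean = 86/8 = 43/4; prior mean = 30/4 = 15/2. Difference = 43/4 − 15/2 = 13/4.

13/4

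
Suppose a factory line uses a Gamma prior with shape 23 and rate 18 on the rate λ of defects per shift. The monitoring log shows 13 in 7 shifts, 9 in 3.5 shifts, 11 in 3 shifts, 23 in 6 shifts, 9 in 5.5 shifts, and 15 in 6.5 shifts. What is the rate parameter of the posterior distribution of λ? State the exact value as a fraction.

99/2

Total count: 13 + 9 + 11 + 23 + 9 + 15 = 80.
Total exposure: 7 + 3.5 + 3 + 6 + 5.5 + 6.5 = 31.5 shifts.
Gamma(α, β) with Poisson data over total exposure Σt gives posterior Gamma(α+Σx, β+Σt) = Gamma(103, 99/2).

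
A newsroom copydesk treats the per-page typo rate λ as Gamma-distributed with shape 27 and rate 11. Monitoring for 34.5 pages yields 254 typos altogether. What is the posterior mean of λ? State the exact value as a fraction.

Total count 254 over total exposure 34.5 pages.
The Gamma prior is conjugate for the Poisson rate, so λ | data ~ Gamma(27+254, 11+34.5) = Gamma(281, 91/2).
Posterior mean = α'/β' = 281/(91/2) = 562/91.

562/91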